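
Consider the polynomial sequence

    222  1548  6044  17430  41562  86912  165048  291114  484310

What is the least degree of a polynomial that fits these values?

5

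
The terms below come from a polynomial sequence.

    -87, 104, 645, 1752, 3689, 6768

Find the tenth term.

191, 541, 1107, 1937, 3079
350, 566, 830, 1142
216, 264, 312
48, 48
Fourth differences constant at 48.
312 + 48 = 360;  1142 + 360 = 1502;  3079 + 1502 = 4581;  6768 + 4581 = 11349
360 + 48 = 408;  1502 + 408 = 1910;  4581 + 1910 = 6491;  11349 + 6491 = 17840
408 + 48 = 456;  1910 + 456 = 2366;  6491 + 2366 = 8857;  17840 + 8857 = 26697
456 + 48 = 504;  2366 + 504 = 2870;  8857 + 2870 = 11727;  26697 + 11727 = 38424

38424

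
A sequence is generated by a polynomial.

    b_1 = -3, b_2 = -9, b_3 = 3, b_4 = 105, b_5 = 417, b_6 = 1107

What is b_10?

12687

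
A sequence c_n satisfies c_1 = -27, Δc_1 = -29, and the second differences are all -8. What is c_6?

-252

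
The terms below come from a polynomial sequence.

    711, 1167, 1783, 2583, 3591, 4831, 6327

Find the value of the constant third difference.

24

Δ: 456, 616, 800, 1008, 1240, 1496
Δ²: 160, 184, 208, 232, 256
Δ³: 24, 24, 24, 24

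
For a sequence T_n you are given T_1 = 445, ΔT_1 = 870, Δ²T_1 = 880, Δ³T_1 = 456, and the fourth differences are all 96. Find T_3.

Build the table forward from the leading diagonal:
Δ⁴: 96, 96, 96
Δ³: 456, 552, 648
Δ²: 880, 1336, 1888
Δ: 870, 1750, 3086
T: 445, 1315, 3065

3065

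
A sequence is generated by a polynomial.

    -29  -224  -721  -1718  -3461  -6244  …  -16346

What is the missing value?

-10409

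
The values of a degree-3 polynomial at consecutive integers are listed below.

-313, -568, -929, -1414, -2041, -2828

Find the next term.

D1: -255 , -361 , -485 , -627 , -787
D2: -106 , -124 , -142 , -160
D3: -18 , -18 , -18
Third differences constant at -18.
-160 − 18 = -178;  -787 − 178 = -965;  -2828 − 965 = -3793

-3793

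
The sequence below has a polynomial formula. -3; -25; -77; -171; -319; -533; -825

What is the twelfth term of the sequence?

D1: -22, -52, -94, -148, -214, -292
D2: -30, -42, -54, -66, -78
D3: -12, -12, -12, -12
The third differences are constant (-12).
-78 − 12 = -90;  -292 − 90 = -382;  -825 − 382 = -1207
-90 − 12 = -102;  -382 − 102 = -484;  -1207 − 484 = -1691
-102 − 12 = -114;  -484 − 114 = -598;  -1691 − 598 = -2289
-114 − 12 = -126;  -598 − 126 = -724;  -2289 − 724 = -3013
-126 − 12 = -138;  -724 − 138 = -862;  -3013 − 862 = -3875

-3875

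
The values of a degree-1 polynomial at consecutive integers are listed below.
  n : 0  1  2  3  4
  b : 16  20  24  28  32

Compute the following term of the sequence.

4 , 4 , 4 , 4
Constant first difference = 4, so extend:
32 + 4 = 36

36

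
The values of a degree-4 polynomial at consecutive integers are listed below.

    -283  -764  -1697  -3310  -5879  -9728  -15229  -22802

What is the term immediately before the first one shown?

-74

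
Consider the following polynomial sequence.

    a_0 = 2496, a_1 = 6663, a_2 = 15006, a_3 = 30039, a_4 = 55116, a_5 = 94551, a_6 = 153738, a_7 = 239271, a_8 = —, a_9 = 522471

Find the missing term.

Using the first 8 terms:
4167  8343  15033  25077  39435  59187  85533
4176  6690  10044  14358  19752  26346
2514  3354  4314  5394  6594
840  960  1080  1200
120  120  120
Constant fifth difference = 120.
Extend forward: 1200 + 120 = 1320;  6594 + 1320 = 7914;  26346 + 7914 = 34260;  85533 + 34260 = 119793;  239271 + 119793 = 359064

359064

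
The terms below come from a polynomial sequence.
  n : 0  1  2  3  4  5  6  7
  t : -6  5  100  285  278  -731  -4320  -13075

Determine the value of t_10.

-116356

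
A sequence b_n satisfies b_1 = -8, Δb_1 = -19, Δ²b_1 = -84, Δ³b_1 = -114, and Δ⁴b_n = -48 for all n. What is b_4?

-431

Build the table forward from the leading diagonal:
D4: -48, -48, -48, -48
D3: -114, -162, -210, -258
D2: -84, -198, -360, -570
D1: -19, -103, -301, -661
b: -8, -27, -130, -431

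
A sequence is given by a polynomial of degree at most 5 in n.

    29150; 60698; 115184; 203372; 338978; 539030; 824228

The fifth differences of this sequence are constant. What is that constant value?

360

First differences: 31548, 54486, 88188, 135606, 200052, 285198
Second differences: 22938, 33702, 47418, 64446, 85146
Third differences: 10764, 13716, 17028, 20700
Fourth differences: 2952, 3312, 3672
Fifth differences: 360, 360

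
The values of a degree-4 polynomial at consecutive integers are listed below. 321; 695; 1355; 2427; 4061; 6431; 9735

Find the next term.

14195

D1: 374 , 660 , 1072 , 1634 , 2370 , 3304
D2: 286 , 412 , 562 , 736 , 934
D3: 126 , 150 , 174 , 198
D4: 24 , 24 , 24
Fourth differences constant at 24.
198 + 24 = 222;  934 + 222 = 1156;  3304 + 1156 = 4460;  9735 + 4460 = 14195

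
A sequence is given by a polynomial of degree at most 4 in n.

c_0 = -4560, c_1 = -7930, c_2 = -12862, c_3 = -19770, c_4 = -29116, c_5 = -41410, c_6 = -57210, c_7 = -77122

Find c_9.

-131946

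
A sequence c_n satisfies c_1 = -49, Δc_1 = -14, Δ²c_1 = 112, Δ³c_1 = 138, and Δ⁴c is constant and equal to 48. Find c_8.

8715

Build the table forward from the leading diagonal:
Δ⁴: 48, 48, 48, 48, 48, 48, 48, 48
Δ³: 138, 186, 234, 282, 330, 378, 426, 474
Δ²: 112, 250, 436, 670, 952, 1282, 1660, 2086
Δ: -14, 98, 348, 784, 1454, 2406, 3688, 5348
c: -49, -63, 35, 383, 1167, 2621, 5027, 8715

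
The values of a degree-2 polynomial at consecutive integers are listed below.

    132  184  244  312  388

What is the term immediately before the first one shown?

D1: 52  60  68  76
D2: 8  8  8
The second differences are constant at 8.
Work back: 52 − 8 = 44;  132 − 44 = 88

88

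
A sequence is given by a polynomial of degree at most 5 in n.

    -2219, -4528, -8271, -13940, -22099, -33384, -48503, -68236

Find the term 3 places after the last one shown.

-163999

First differences: -2309, -3743, -5669, -8159, -11285, -15119, -19733
Second differences: -1434, -1926, -2490, -3126, -3834, -4614
Third differences: -492, -564, -636, -708, -780
Fourth differences: -72, -72, -72, -72
Constant fourth difference = -72, so extend:
-780 − 72 = -852;  -4614 − 852 = -5466;  -19733 − 5466 = -25199;  -68236 − 25199 = -93435
-852 − 72 = -924;  -5466 − 924 = -6390;  -25199 − 6390 = -31589;  -93435 − 31589 = -125024
-924 − 72 = -996;  -6390 − 996 = -7386;  -31589 − 7386 = -38975;  -125024 − 38975 = -163999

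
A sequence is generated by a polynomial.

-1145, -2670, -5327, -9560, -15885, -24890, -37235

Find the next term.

-53652

D1: -1525, -2657, -4233, -6325, -9005, -12345
D2: -1132, -1576, -2092, -2680, -3340
D3: -444, -516, -588, -660
D4: -72, -72, -72
The fourth differences are constant (-72).
-660 − 72 = -732;  -3340 − 732 = -4072;  -12345 − 4072 = -16417;  -37235 − 16417 = -53652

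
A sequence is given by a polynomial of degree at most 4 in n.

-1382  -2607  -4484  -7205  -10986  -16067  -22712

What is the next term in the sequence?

D1: -1225, -1877, -2721, -3781, -5081, -6645
D2: -652, -844, -1060, -1300, -1564
D3: -192, -216, -240, -264
D4: -24, -24, -24
The fourth differences are constant (-24).
-264 − 24 = -288;  -1564 − 288 = -1852;  -6645 − 1852 = -8497;  -22712 − 8497 = -31209

-31209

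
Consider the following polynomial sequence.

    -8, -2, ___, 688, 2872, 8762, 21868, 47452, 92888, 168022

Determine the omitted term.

92

Using the last 7 terms:
Δ: 2184  5890  13106  25584  45436  75134
Δ²: 3706  7216  12478  19852  29698
Δ³: 3510  5262  7374  9846
Δ⁴: 1752  2112  2472
Δ⁵: 360  360
Constant fifth difference = 360.
Extend backward: 1752 − 360 = 1392;  3510 − 1392 = 2118;  3706 − 2118 = 1588;  2184 − 1588 = 596;  688 − 596 = 92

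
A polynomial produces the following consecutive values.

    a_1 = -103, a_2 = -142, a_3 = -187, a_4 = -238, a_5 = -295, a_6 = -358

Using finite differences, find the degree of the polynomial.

2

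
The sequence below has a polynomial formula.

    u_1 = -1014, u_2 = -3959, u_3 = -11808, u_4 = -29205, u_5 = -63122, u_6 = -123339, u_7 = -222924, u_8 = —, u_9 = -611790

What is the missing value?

-378713

Using the first 7 terms:
First differences: -2945, -7849, -17397, -33917, -60217, -99585
Second differences: -4904, -9548, -16520, -26300, -39368
Third differences: -4644, -6972, -9780, -13068
Fourth differences: -2328, -2808, -3288
Fifth differences: -480, -480
Constant fifth difference = -480.
Extend forward: -3288 − 480 = -3768;  -13068 − 3768 = -16836;  -39368 − 16836 = -56204;  -99585 − 56204 = -155789;  -222924 − 155789 = -378713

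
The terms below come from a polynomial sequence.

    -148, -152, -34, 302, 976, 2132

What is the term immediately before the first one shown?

-94

First differences: -4  118  336  674  1156
Second differences: 122  218  338  482
Third differences: 96  120  144
Fourth differences: 24  24
The fourth differences are constant at 24.
Work back: 96 − 24 = 72;  122 − 72 = 50;  -4 − 50 = -54;  -148 + 54 = -94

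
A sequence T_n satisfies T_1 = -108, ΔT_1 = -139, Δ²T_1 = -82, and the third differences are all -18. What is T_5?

-1228

Build the table forward from the leading diagonal:
Third differences: -18  -18  -18  -18  -18
Second differences: -82  -100  -118  -136  -154
First differences: -139  -221  -321  -439  -575
T: -108  -247  -468  -789  -1228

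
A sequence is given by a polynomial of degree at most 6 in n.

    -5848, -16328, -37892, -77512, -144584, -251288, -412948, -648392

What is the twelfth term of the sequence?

-2847368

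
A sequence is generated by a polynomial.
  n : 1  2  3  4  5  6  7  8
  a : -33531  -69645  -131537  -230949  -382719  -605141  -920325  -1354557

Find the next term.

D1: -36114  -61892  -99412  -151770  -222422  -315184  -434232
D2: -25778  -37520  -52358  -70652  -92762  -119048
D3: -11742  -14838  -18294  -22110  -26286
D4: -3096  -3456  -3816  -4176
D5: -360  -360  -360
Fifth differences constant at -360.
-4176 − 360 = -4536;  -26286 − 4536 = -30822;  -119048 − 30822 = -149870;  -434232 − 149870 = -584102;  -1354557 − 584102 = -1938659

-1938659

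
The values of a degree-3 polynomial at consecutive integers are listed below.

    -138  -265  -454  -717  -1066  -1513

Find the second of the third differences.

First differences: -127, -189, -263, -349, -447
Second differences: -62, -74, -86, -98
Third differences: -12, -12, -12

-12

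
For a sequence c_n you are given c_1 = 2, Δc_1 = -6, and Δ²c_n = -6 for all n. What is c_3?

Build the table forward from the leading diagonal:
D2: -6, -6, -6
D1: -6, -12, -18
c: 2, -4, -16

-16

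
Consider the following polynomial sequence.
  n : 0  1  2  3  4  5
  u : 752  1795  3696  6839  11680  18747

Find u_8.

59664

1043  1901  3143  4841  7067
858  1242  1698  2226
384  456  528
72  72
The fourth differences are constant (72).
528 + 72 = 600;  2226 + 600 = 2826;  7067 + 2826 = 9893;  18747 + 9893 = 28640
600 + 72 = 672;  2826 + 672 = 3498;  9893 + 3498 = 13391;  28640 + 13391 = 42031
672 + 72 = 744;  3498 + 744 = 4242;  13391 + 4242 = 17633;  42031 + 17633 = 59664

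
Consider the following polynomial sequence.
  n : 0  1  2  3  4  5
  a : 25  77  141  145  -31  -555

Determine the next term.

52, 64, 4, -176, -524
12, -60, -180, -348
-72, -120, -168
-48, -48
Constant fourth difference = -48, so extend:
-168 − 48 = -216;  -348 − 216 = -564;  -524 − 564 = -1088;  -555 − 1088 = -1643

-1643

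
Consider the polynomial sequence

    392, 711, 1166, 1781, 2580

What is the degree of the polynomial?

Δ: 319, 455, 615, 799
Δ²: 136, 160, 184
Δ³: 24, 24
The third differences are constant, so the polynomial has degree 3.

3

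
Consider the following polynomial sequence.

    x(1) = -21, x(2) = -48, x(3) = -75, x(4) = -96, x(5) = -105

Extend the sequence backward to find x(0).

0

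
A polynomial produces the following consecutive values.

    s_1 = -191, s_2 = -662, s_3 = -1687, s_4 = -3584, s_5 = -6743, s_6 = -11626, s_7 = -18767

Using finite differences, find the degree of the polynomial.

First differences: -471, -1025, -1897, -3159, -4883, -7141
Second differences: -554, -872, -1262, -1724, -2258
Third differences: -318, -390, -462, -534
Fourth differences: -72, -72, -72
The fourth differences are constant, so the polynomial has degree 4.

4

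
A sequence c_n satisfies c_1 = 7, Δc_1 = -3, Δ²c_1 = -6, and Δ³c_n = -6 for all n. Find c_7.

-221

Build the table forward from the leading diagonal:
D3: -6  -6  -6  -6  -6  -6  -6
D2: -6  -12  -18  -24  -30  -36  -42
D1: -3  -9  -21  -39  -63  -93  -129
c: 7  4  -5  -26  -65  -128  -221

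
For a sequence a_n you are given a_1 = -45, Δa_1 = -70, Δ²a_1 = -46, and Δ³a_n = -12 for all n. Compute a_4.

Build the table forward from the leading diagonal:
Third differences: -12, -12, -12, -12
Second differences: -46, -58, -70, -82
First differences: -70, -116, -174, -244
a: -45, -115, -231, -405

-405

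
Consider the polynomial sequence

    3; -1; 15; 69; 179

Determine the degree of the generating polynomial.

D1: -4, 16, 54, 110
D2: 20, 38, 56
D3: 18, 18
The third differences are constant, so the polynomial has degree 3.

3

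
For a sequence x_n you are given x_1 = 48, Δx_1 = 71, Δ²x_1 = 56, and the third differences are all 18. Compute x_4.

Build the table forward from the leading diagonal:
Δ³: 18, 18, 18, 18
Δ²: 56, 74, 92, 110
Δ: 71, 127, 201, 293
x: 48, 119, 246, 447

447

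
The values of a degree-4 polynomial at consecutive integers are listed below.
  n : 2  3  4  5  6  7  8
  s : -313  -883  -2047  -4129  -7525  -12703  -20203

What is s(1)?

-570, -1164, -2082, -3396, -5178, -7500
-594, -918, -1314, -1782, -2322
-324, -396, -468, -540
-72, -72, -72
The fourth differences are constant at -72.
Work back: -324 + 72 = -252;  -594 + 252 = -342;  -570 + 342 = -228;  -313 + 228 = -85

-85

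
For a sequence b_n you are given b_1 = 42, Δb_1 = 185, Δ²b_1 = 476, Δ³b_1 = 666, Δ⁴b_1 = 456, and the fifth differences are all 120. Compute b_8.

Build the table forward from the leading diagonal:
Δ⁵: 120  120  120  120  120  120  120  120
Δ⁴: 456  576  696  816  936  1056  1176  1296
Δ³: 666  1122  1698  2394  3210  4146  5202  6378
Δ²: 476  1142  2264  3962  6356  9566  13712  18914
Δ: 185  661  1803  4067  8029  14385  23951  37663
b: 42  227  888  2691  6758  14787  29172  53123

53123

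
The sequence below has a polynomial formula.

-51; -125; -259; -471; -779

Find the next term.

D1: -74 , -134 , -212 , -308
D2: -60 , -78 , -96
D3: -18 , -18
Third differences constant at -18.
-96 − 18 = -114;  -308 − 114 = -422;  -779 − 422 = -1201

-1201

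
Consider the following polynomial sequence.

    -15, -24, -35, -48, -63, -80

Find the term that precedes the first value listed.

-8

-9, -11, -13, -15, -17
-2, -2, -2, -2
The second differences are constant at -2.
Work back: -9 + 2 = -7;  -15 + 7 = -8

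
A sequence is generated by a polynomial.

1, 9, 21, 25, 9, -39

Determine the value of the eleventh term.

-1179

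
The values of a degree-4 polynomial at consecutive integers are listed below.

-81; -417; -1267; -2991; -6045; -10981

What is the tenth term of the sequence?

-63945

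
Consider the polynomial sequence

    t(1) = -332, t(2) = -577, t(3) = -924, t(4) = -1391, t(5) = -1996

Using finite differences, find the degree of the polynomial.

-245, -347, -467, -605
-102, -120, -138
-18, -18
The third differences are constant, so the polynomial has degree 3.

3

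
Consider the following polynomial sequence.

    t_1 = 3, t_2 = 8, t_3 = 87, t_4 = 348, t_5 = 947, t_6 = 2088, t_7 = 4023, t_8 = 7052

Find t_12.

37788

D1: 5, 79, 261, 599, 1141, 1935, 3029
D2: 74, 182, 338, 542, 794, 1094
D3: 108, 156, 204, 252, 300
D4: 48, 48, 48, 48
The fourth differences are constant (48).
300 + 48 = 348;  1094 + 348 = 1442;  3029 + 1442 = 4471;  7052 + 4471 = 11523
348 + 48 = 396;  1442 + 396 = 1838;  4471 + 1838 = 6309;  11523 + 6309 = 17832
396 + 48 = 444;  1838 + 444 = 2282;  6309 + 2282 = 8591;  17832 + 8591 = 26423
444 + 48 = 492;  2282 + 492 = 2774;  8591 + 2774 = 11365;  26423 + 11365 = 37788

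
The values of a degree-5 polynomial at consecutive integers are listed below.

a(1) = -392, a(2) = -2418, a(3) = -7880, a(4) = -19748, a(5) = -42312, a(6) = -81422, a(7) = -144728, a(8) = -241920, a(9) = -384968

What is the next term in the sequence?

-588362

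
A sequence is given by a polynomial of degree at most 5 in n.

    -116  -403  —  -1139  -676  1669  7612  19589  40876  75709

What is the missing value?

-836

Using the last 7 terms:
D1: 463  2345  5943  11977  21287  34833
D2: 1882  3598  6034  9310  13546
D3: 1716  2436  3276  4236
D4: 720  840  960
D5: 120  120
Constant fifth difference = 120.
Extend backward: 720 − 120 = 600;  1716 − 600 = 1116;  1882 − 1116 = 766;  463 − 766 = -303;  -1139 + 303 = -836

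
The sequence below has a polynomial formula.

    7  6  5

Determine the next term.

4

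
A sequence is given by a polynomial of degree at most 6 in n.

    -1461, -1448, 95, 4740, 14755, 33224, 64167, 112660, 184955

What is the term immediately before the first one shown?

-940

First differences: 13, 1543, 4645, 10015, 18469, 30943, 48493, 72295
Second differences: 1530, 3102, 5370, 8454, 12474, 17550, 23802
Third differences: 1572, 2268, 3084, 4020, 5076, 6252
Fourth differences: 696, 816, 936, 1056, 1176
Fifth differences: 120, 120, 120, 120
The fifth differences are constant at 120.
Work back: 696 − 120 = 576;  1572 − 576 = 996;  1530 − 996 = 534;  13 − 534 = -521;  -1461 + 521 = -940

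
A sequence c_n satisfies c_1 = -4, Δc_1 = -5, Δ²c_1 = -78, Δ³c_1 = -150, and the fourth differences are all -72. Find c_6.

-2669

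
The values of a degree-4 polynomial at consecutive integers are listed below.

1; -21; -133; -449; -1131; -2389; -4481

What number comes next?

-7713

D1: -22 , -112 , -316 , -682 , -1258 , -2092
D2: -90 , -204 , -366 , -576 , -834
D3: -114 , -162 , -210 , -258
D4: -48 , -48 , -48
The fourth differences are constant (-48).
-258 − 48 = -306;  -834 − 306 = -1140;  -2092 − 1140 = -3232;  -4481 − 3232 = -7713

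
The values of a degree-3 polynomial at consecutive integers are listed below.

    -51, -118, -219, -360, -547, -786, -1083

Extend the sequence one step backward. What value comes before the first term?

-12

-67, -101, -141, -187, -239, -297
-34, -40, -46, -52, -58
-6, -6, -6, -6
The third differences are constant at -6.
Work back: -34 + 6 = -28;  -67 + 28 = -39;  -51 + 39 = -12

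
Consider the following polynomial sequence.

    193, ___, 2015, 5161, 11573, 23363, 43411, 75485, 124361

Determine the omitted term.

671

Using the last 7 terms:
Δ: 3146, 6412, 11790, 20048, 32074, 48876
Δ²: 3266, 5378, 8258, 12026, 16802
Δ³: 2112, 2880, 3768, 4776
Δ⁴: 768, 888, 1008
Δ⁵: 120, 120
Constant fifth difference = 120.
Extend backward: 768 − 120 = 648;  2112 − 648 = 1464;  3266 − 1464 = 1802;  3146 − 1802 = 1344;  2015 − 1344 = 671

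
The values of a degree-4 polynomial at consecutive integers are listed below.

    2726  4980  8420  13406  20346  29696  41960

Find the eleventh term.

131916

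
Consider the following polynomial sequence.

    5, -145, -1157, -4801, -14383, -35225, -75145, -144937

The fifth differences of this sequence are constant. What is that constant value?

Δ: -150, -1012, -3644, -9582, -20842, -39920, -69792
Δ²: -862, -2632, -5938, -11260, -19078, -29872
Δ³: -1770, -3306, -5322, -7818, -10794
Δ⁴: -1536, -2016, -2496, -2976
Δ⁵: -480, -480, -480

-480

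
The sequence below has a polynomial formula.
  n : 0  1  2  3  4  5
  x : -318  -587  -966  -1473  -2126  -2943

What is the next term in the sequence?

D1: -269, -379, -507, -653, -817
D2: -110, -128, -146, -164
D3: -18, -18, -18
The third differences are constant (-18).
-164 − 18 = -182;  -817 − 182 = -999;  -2943 − 999 = -3942

-3942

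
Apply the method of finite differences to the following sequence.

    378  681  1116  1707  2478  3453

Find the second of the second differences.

D1: 303, 435, 591, 771, 975
D2: 132, 156, 180, 204
D3: 24, 24, 24

156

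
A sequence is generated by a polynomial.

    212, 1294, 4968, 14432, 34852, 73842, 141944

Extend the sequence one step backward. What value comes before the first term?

D1: 1082, 3674, 9464, 20420, 38990, 68102
D2: 2592, 5790, 10956, 18570, 29112
D3: 3198, 5166, 7614, 10542
D4: 1968, 2448, 2928
D5: 480, 480
The fifth differences are constant at 480.
Work back: 1968 − 480 = 1488;  3198 − 1488 = 1710;  2592 − 1710 = 882;  1082 − 882 = 200;  212 − 200 = 12

12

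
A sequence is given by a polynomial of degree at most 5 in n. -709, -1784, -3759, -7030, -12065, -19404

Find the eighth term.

D1: -1075, -1975, -3271, -5035, -7339
D2: -900, -1296, -1764, -2304
D3: -396, -468, -540
D4: -72, -72
Fourth differences constant at -72.
-540 − 72 = -612;  -2304 − 612 = -2916;  -7339 − 2916 = -10255;  -19404 − 10255 = -29659
-612 − 72 = -684;  -2916 − 684 = -3600;  -10255 − 3600 = -13855;  -29659 − 13855 = -43514

-43514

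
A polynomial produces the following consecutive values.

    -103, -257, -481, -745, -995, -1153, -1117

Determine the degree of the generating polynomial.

D1: -154, -224, -264, -250, -158, 36
D2: -70, -40, 14, 92, 194
D3: 30, 54, 78, 102
D4: 24, 24, 24
The fourth differences are constant, so the polynomial has degree 4.

4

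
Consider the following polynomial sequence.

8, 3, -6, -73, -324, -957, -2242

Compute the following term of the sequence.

-4521

-5, -9, -67, -251, -633, -1285
-4, -58, -184, -382, -652
-54, -126, -198, -270
-72, -72, -72
Constant fourth difference = -72, so extend:
-270 − 72 = -342;  -652 − 342 = -994;  -1285 − 994 = -2279;  -2242 − 2279 = -4521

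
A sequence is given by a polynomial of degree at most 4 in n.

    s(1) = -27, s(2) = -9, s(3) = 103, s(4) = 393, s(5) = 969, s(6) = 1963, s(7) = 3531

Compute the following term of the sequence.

5853

Δ: 18 , 112 , 290 , 576 , 994 , 1568
Δ²: 94 , 178 , 286 , 418 , 574
Δ³: 84 , 108 , 132 , 156
Δ⁴: 24 , 24 , 24
Constant fourth difference = 24, so extend:
156 + 24 = 180;  574 + 180 = 754;  1568 + 754 = 2322;  3531 + 2322 = 5853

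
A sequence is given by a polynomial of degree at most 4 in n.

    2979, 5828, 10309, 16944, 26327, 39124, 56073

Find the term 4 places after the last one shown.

182669

Δ: 2849, 4481, 6635, 9383, 12797, 16949
Δ²: 1632, 2154, 2748, 3414, 4152
Δ³: 522, 594, 666, 738
Δ⁴: 72, 72, 72
Constant fourth difference = 72, so extend:
738 + 72 = 810;  4152 + 810 = 4962;  16949 + 4962 = 21911;  56073 + 21911 = 77984
810 + 72 = 882;  4962 + 882 = 5844;  21911 + 5844 = 27755;  77984 + 27755 = 105739
882 + 72 = 954;  5844 + 954 = 6798;  27755 + 6798 = 34553;  105739 + 34553 = 140292
954 + 72 = 1026;  6798 + 1026 = 7824;  34553 + 7824 = 42377;  140292 + 42377 = 182669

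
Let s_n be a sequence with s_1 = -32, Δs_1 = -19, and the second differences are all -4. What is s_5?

-132

Build the table forward from the leading diagonal:
D2: -4  -4  -4  -4  -4
D1: -19  -23  -27  -31  -35
s: -32  -51  -74  -101  -132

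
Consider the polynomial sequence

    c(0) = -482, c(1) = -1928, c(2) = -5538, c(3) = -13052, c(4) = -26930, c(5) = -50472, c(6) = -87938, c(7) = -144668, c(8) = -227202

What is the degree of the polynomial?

5

D1: -1446, -3610, -7514, -13878, -23542, -37466, -56730, -82534
D2: -2164, -3904, -6364, -9664, -13924, -19264, -25804
D3: -1740, -2460, -3300, -4260, -5340, -6540
D4: -720, -840, -960, -1080, -1200
D5: -120, -120, -120, -120
The fifth differences are constant, so the polynomial has degree 5.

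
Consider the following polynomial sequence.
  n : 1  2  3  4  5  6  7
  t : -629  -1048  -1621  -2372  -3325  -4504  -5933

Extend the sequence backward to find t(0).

-419  -573  -751  -953  -1179  -1429
-154  -178  -202  -226  -250
-24  -24  -24  -24
The third differences are constant at -24.
Work back: -154 + 24 = -130;  -419 + 130 = -289;  -629 + 289 = -340

-340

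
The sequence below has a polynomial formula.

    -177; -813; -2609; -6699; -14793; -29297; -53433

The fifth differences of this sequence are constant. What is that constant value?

-120

First differences: -636, -1796, -4090, -8094, -14504, -24136
Second differences: -1160, -2294, -4004, -6410, -9632
Third differences: -1134, -1710, -2406, -3222
Fourth differences: -576, -696, -816
Fifth differences: -120, -120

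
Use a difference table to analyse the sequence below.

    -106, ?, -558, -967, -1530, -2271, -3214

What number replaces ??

Using the last 5 terms:
First differences: -409, -563, -741, -943
Second differences: -154, -178, -202
Third differences: -24, -24
Constant third difference = -24.
Extend backward: -154 + 24 = -130;  -409 + 130 = -279;  -558 + 279 = -279

-279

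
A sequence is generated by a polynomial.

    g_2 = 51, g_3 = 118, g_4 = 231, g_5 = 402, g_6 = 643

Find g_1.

67, 113, 171, 241
46, 58, 70
12, 12
The third differences are constant at 12.
Work back: 46 − 12 = 34;  67 − 34 = 33;  51 − 33 = 18

18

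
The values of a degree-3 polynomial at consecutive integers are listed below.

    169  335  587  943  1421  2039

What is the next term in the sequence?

D1: 166 , 252 , 356 , 478 , 618
D2: 86 , 104 , 122 , 140
D3: 18 , 18 , 18
Constant third difference = 18, so extend:
140 + 18 = 158;  618 + 158 = 776;  2039 + 776 = 2815

2815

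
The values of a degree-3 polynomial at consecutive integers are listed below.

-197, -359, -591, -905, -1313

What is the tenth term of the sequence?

-5183

Δ: -162, -232, -314, -408
Δ²: -70, -82, -94
Δ³: -12, -12
The third differences are constant (-12).
-94 − 12 = -106;  -408 − 106 = -514;  -1313 − 514 = -1827
-106 − 12 = -118;  -514 − 118 = -632;  -1827 − 632 = -2459
-118 − 12 = -130;  -632 − 130 = -762;  -2459 − 762 = -3221
-130 − 12 = -142;  -762 − 142 = -904;  -3221 − 904 = -4125
-142 − 12 = -154;  -904 − 154 = -1058;  -4125 − 1058 = -5183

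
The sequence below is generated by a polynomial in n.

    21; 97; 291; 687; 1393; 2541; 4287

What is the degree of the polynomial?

4

76, 194, 396, 706, 1148, 1746
118, 202, 310, 442, 598
84, 108, 132, 156
24, 24, 24
The fourth differences are constant, so the polynomial has degree 4.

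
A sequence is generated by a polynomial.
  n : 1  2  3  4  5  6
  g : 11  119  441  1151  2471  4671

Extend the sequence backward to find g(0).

Δ: 108  322  710  1320  2200
Δ²: 214  388  610  880
Δ³: 174  222  270
Δ⁴: 48  48
The fourth differences are constant at 48.
Work back: 174 − 48 = 126;  214 − 126 = 88;  108 − 88 = 20;  11 − 20 = -9

-9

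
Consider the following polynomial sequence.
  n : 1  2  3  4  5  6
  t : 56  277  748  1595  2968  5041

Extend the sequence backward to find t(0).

D1: 221  471  847  1373  2073
D2: 250  376  526  700
D3: 126  150  174
D4: 24  24
The fourth differences are constant at 24.
Work back: 126 − 24 = 102;  250 − 102 = 148;  221 − 148 = 73;  56 − 73 = -17

-17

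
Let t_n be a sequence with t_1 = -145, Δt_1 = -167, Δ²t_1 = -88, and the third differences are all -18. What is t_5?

-1413

Build the table forward from the leading diagonal:
Third differences: -18  -18  -18  -18  -18
Second differences: -88  -106  -124  -142  -160
First differences: -167  -255  -361  -485  -627
t: -145  -312  -567  -928  -1413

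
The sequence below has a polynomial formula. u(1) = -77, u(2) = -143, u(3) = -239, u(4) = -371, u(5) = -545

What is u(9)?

-1781

Δ: -66, -96, -132, -174
Δ²: -30, -36, -42
Δ³: -6, -6
Third differences constant at -6.
-42 − 6 = -48;  -174 − 48 = -222;  -545 − 222 = -767
-48 − 6 = -54;  -222 − 54 = -276;  -767 − 276 = -1043
-54 − 6 = -60;  -276 − 60 = -336;  -1043 − 336 = -1379
-60 − 6 = -66;  -336 − 66 = -402;  -1379 − 402 = -1781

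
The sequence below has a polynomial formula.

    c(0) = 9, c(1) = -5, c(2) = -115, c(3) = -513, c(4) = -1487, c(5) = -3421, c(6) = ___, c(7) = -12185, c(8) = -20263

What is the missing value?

-6795

Using the first 6 terms:
First differences: -14  -110  -398  -974  -1934
Second differences: -96  -288  -576  -960
Third differences: -192  -288  -384
Fourth differences: -96  -96
Constant fourth difference = -96.
Extend forward: -384 − 96 = -480;  -960 − 480 = -1440;  -1934 − 1440 = -3374;  -3421 − 3374 = -6795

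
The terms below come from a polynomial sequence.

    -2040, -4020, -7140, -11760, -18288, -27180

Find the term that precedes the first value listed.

-888

D1: -1980, -3120, -4620, -6528, -8892
D2: -1140, -1500, -1908, -2364
D3: -360, -408, -456
D4: -48, -48
The fourth differences are constant at -48.
Work back: -360 + 48 = -312;  -1140 + 312 = -828;  -1980 + 828 = -1152;  -2040 + 1152 = -888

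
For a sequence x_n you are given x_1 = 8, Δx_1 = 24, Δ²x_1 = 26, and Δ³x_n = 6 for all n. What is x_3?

82

Build the table forward from the leading diagonal:
Third differences: 6  6  6
Second differences: 26  32  38
First differences: 24  50  82
x: 8  32  82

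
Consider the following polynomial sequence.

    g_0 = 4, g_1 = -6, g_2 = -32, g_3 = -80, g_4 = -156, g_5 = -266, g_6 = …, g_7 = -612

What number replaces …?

Using the first 6 terms:
First differences: -10, -26, -48, -76, -110
Second differences: -16, -22, -28, -34
Third differences: -6, -6, -6
Constant third difference = -6.
Extend forward: -34 − 6 = -40;  -110 − 40 = -150;  -266 − 150 = -416

-416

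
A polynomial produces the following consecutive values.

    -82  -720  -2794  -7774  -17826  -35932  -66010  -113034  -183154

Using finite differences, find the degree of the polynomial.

Δ: -638, -2074, -4980, -10052, -18106, -30078, -47024, -70120
Δ²: -1436, -2906, -5072, -8054, -11972, -16946, -23096
Δ³: -1470, -2166, -2982, -3918, -4974, -6150
Δ⁴: -696, -816, -936, -1056, -1176
Δ⁵: -120, -120, -120, -120
The fifth differences are constant, so the polynomial has degree 5.

5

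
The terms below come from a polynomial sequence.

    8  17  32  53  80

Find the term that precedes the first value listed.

5

D1: 9  15  21  27
D2: 6  6  6
The second differences are constant at 6.
Work back: 9 − 6 = 3;  8 − 3 = 5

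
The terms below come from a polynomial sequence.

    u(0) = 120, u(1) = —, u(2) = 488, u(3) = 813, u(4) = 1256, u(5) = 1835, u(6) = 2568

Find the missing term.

Using the last 5 terms:
Δ: 325, 443, 579, 733
Δ²: 118, 136, 154
Δ³: 18, 18
Constant third difference = 18.
Extend backward: 118 − 18 = 100;  325 − 100 = 225;  488 − 225 = 263

263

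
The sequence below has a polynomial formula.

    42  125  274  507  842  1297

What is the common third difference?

First differences: 83, 149, 233, 335, 455
Second differences: 66, 84, 102, 120
Third differences: 18, 18, 18

18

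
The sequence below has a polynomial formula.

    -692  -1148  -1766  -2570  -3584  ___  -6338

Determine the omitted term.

Using the first 5 terms:
-456, -618, -804, -1014
-162, -186, -210
-24, -24
Constant third difference = -24.
Extend forward: -210 − 24 = -234;  -1014 − 234 = -1248;  -3584 − 1248 = -4832

-4832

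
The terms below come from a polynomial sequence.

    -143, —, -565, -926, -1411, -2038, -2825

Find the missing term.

Using the last 5 terms:
First differences: -361  -485  -627  -787
Second differences: -124  -142  -160
Third differences: -18  -18
Constant third difference = -18.
Extend backward: -124 + 18 = -106;  -361 + 106 = -255;  -565 + 255 = -310

-310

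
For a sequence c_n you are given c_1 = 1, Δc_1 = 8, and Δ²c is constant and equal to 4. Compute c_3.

Build the table forward from the leading diagonal:
Second differences: 4, 4, 4
First differences: 8, 12, 16
c: 1, 9, 21

21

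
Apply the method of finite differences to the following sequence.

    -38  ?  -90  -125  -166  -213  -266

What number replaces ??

Using the last 5 terms:
-35, -41, -47, -53
-6, -6, -6
Constant second difference = -6.
Extend backward: -35 + 6 = -29;  -90 + 29 = -61

-61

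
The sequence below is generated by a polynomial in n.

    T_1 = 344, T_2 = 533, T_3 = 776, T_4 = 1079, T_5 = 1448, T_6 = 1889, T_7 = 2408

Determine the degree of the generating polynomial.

D1: 189, 243, 303, 369, 441, 519
D2: 54, 60, 66, 72, 78
D3: 6, 6, 6, 6
The third differences are constant, so the polynomial has degree 3.

3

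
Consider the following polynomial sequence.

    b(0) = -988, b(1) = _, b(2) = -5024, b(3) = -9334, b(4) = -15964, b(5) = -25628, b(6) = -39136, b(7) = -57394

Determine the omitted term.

Using the last 6 terms:
D1: -4310  -6630  -9664  -13508  -18258
D2: -2320  -3034  -3844  -4750
D3: -714  -810  -906
D4: -96  -96
Constant fourth difference = -96.
Extend backward: -714 + 96 = -618;  -2320 + 618 = -1702;  -4310 + 1702 = -2608;  -5024 + 2608 = -2416

-2416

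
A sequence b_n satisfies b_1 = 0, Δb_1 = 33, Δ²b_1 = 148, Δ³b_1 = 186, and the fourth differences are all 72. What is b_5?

1836

Build the table forward from the leading diagonal:
Fourth differences: 72  72  72  72  72
Third differences: 186  258  330  402  474
Second differences: 148  334  592  922  1324
First differences: 33  181  515  1107  2029
b: 0  33  214  729  1836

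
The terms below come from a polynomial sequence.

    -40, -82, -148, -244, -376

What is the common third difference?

Δ: -42, -66, -96, -132
Δ²: -24, -30, -36
Δ³: -6, -6

-6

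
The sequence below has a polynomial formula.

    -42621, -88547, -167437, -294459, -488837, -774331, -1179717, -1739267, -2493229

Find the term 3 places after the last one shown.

-6423787

D1: -45926 , -78890 , -127022 , -194378 , -285494 , -405386 , -559550 , -753962
D2: -32964 , -48132 , -67356 , -91116 , -119892 , -154164 , -194412
D3: -15168 , -19224 , -23760 , -28776 , -34272 , -40248
D4: -4056 , -4536 , -5016 , -5496 , -5976
D5: -480 , -480 , -480 , -480
Fifth differences constant at -480.
-5976 − 480 = -6456;  -40248 − 6456 = -46704;  -194412 − 46704 = -241116;  -753962 − 241116 = -995078;  -2493229 − 995078 = -3488307
-6456 − 480 = -6936;  -46704 − 6936 = -53640;  -241116 − 53640 = -294756;  -995078 − 294756 = -1289834;  -3488307 − 1289834 = -4778141
-6936 − 480 = -7416;  -53640 − 7416 = -61056;  -294756 − 61056 = -355812;  -1289834 − 355812 = -1645646;  -4778141 − 1645646 = -6423787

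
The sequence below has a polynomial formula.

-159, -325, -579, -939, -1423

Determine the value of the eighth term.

-3799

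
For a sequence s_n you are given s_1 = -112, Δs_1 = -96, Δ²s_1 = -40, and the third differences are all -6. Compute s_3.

-344

Build the table forward from the leading diagonal:
D3: -6  -6  -6
D2: -40  -46  -52
D1: -96  -136  -182
s: -112  -208  -344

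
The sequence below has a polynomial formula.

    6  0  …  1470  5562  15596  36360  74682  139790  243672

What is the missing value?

212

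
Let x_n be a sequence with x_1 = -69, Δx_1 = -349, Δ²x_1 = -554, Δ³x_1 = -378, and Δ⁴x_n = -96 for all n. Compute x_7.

Build the table forward from the leading diagonal:
Δ⁴: -96  -96  -96  -96  -96  -96  -96
Δ³: -378  -474  -570  -666  -762  -858  -954
Δ²: -554  -932  -1406  -1976  -2642  -3404  -4262
Δ: -349  -903  -1835  -3241  -5217  -7859  -11263
x: -69  -418  -1321  -3156  -6397  -11614  -19473

-19473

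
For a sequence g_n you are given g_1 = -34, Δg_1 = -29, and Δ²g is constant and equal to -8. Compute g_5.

Build the table forward from the leading diagonal:
D2: -8  -8  -8  -8  -8
D1: -29  -37  -45  -53  -61
g: -34  -63  -100  -145  -198

-198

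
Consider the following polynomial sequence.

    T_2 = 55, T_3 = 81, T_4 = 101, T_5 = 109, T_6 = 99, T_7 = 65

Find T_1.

First differences: 26, 20, 8, -10, -34
Second differences: -6, -12, -18, -24
Third differences: -6, -6, -6
The third differences are constant at -6.
Work back: -6 + 6 = 0;  26 + 0 = 26;  55 − 26 = 29

29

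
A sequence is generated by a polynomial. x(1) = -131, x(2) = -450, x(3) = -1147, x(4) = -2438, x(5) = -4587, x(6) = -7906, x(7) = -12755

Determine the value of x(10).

-40802

D1: -319, -697, -1291, -2149, -3319, -4849
D2: -378, -594, -858, -1170, -1530
D3: -216, -264, -312, -360
D4: -48, -48, -48
The fourth differences are constant (-48).
-360 − 48 = -408;  -1530 − 408 = -1938;  -4849 − 1938 = -6787;  -12755 − 6787 = -19542
-408 − 48 = -456;  -1938 − 456 = -2394;  -6787 − 2394 = -9181;  -19542 − 9181 = -28723
-456 − 48 = -504;  -2394 − 504 = -2898;  -9181 − 2898 = -12079;  -28723 − 12079 = -40802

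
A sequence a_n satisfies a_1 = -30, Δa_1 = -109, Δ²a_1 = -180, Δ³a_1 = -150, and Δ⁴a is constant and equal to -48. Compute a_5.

-2194

Build the table forward from the leading diagonal:
D4: -48, -48, -48, -48, -48
D3: -150, -198, -246, -294, -342
D2: -180, -330, -528, -774, -1068
D1: -109, -289, -619, -1147, -1921
a: -30, -139, -428, -1047, -2194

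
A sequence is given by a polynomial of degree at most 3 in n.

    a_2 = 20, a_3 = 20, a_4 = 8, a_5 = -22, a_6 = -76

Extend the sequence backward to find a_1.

14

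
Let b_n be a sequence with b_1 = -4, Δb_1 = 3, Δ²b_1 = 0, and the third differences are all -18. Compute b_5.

-64

Build the table forward from the leading diagonal:
D3: -18  -18  -18  -18  -18
D2: 0  -18  -36  -54  -72
D1: 3  3  -15  -51  -105
b: -4  -1  2  -13  -64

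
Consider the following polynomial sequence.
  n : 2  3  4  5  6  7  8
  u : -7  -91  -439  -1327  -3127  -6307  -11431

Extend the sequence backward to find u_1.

-7

-84, -348, -888, -1800, -3180, -5124
-264, -540, -912, -1380, -1944
-276, -372, -468, -564
-96, -96, -96
The fourth differences are constant at -96.
Work back: -276 + 96 = -180;  -264 + 180 = -84;  -84 + 84 = 0;  -7 + 0 = -7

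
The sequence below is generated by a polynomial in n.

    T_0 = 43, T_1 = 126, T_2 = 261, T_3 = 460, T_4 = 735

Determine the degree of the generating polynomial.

Δ: 83, 135, 199, 275
Δ²: 52, 64, 76
Δ³: 12, 12
The third differences are constant, so the polynomial has degree 3.

3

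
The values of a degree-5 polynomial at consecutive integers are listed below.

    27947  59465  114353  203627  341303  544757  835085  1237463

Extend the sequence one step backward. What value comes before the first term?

11423

31518, 54888, 89274, 137676, 203454, 290328, 402378
23370, 34386, 48402, 65778, 86874, 112050
11016, 14016, 17376, 21096, 25176
3000, 3360, 3720, 4080
360, 360, 360
The fifth differences are constant at 360.
Work back: 3000 − 360 = 2640;  11016 − 2640 = 8376;  23370 − 8376 = 14994;  31518 − 14994 = 16524;  27947 − 16524 = 11423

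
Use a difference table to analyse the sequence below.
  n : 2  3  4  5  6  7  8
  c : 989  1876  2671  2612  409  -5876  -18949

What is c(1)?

364

D1: 887, 795, -59, -2203, -6285, -13073
D2: -92, -854, -2144, -4082, -6788
D3: -762, -1290, -1938, -2706
D4: -528, -648, -768
D5: -120, -120
The fifth differences are constant at -120.
Work back: -528 + 120 = -408;  -762 + 408 = -354;  -92 + 354 = 262;  887 − 262 = 625;  989 − 625 = 364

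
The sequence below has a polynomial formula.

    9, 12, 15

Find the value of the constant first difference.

3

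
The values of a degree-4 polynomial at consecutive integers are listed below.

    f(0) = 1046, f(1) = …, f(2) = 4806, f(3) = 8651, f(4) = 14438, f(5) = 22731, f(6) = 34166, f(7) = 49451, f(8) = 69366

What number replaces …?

2411

Using the last 7 terms:
Δ: 3845  5787  8293  11435  15285  19915
Δ²: 1942  2506  3142  3850  4630
Δ³: 564  636  708  780
Δ⁴: 72  72  72
Constant fourth difference = 72.
Extend backward: 564 − 72 = 492;  1942 − 492 = 1450;  3845 − 1450 = 2395;  4806 − 2395 = 2411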